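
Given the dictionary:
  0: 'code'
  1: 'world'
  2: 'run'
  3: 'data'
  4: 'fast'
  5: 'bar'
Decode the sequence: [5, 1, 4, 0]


Look up each index in the dictionary:
  5 -> 'bar'
  1 -> 'world'
  4 -> 'fast'
  0 -> 'code'

Decoded: "bar world fast code"


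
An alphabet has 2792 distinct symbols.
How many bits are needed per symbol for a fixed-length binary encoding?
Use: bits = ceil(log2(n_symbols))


log2(2792) = 11.4471
Bracket: 2^11 = 2048 < 2792 <= 2^12 = 4096
So ceil(log2(2792)) = 12

bits = ceil(log2(2792)) = ceil(11.4471) = 12 bits


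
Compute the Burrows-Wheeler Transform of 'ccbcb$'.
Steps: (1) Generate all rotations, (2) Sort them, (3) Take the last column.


Rotations (sorted):
  0: $ccbcb -> last char: b
  1: b$ccbc -> last char: c
  2: bcb$cc -> last char: c
  3: cb$ccb -> last char: b
  4: cbcb$c -> last char: c
  5: ccbcb$ -> last char: $


BWT = bccbc$


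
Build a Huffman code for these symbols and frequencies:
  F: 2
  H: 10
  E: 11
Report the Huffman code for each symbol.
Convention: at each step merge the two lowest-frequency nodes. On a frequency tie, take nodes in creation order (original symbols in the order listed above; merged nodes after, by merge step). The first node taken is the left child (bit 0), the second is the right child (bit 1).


Huffman tree construction:
Step 1: Merge F(2) + H(10) = 12
Step 2: Merge E(11) + (F+H)(12) = 23
Read each symbol's code off the tree from the root (left child = 0, right child = 1).

Codes:
  F: 10 (length 2)
  H: 11 (length 2)
  E: 0 (length 1)
Average code length: 35/23 = 1.5217 bits/symbol


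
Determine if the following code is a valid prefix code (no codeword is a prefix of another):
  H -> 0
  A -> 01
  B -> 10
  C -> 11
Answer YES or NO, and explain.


Checking each pair (does one codeword prefix another?):
  H='0' vs A='01': prefix -- VIOLATION

NO -- this is NOT a valid prefix code. H (0) is a prefix of A (01).


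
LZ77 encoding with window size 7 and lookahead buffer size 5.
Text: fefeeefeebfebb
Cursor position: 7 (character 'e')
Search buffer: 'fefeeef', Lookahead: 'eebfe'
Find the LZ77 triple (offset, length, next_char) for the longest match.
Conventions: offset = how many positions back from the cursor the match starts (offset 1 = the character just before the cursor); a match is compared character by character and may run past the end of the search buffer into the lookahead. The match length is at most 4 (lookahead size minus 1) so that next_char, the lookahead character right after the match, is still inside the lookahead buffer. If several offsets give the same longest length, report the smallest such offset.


Try each offset into the search buffer:
  offset=1 (pos 6, char 'f'): match length 0
  offset=2 (pos 5, char 'e'): match length 1
  offset=3 (pos 4, char 'e'): match length 2
  offset=4 (pos 3, char 'e'): match length 2
  offset=5 (pos 2, char 'f'): match length 0
  offset=6 (pos 1, char 'e'): match length 1
  offset=7 (pos 0, char 'f'): match length 0
Longest match has length 2, found at offsets 3, 4; take the smallest, offset 3.
next_char = character at position 7 + 2 = 9 -> 'b'

Best match: offset=3, length=2 (matching 'ee' starting at position 4)
LZ77 triple: (3, 2, 'b')


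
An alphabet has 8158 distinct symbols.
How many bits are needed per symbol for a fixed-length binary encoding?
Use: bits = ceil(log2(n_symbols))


log2(8158) = 12.994
Bracket: 2^12 = 4096 < 8158 <= 2^13 = 8192
So ceil(log2(8158)) = 13

bits = ceil(log2(8158)) = ceil(12.994) = 13 bits


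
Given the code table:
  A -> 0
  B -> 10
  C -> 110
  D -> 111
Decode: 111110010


Decoding:
111 -> D
110 -> C
0 -> A
10 -> B


Result: DCAB


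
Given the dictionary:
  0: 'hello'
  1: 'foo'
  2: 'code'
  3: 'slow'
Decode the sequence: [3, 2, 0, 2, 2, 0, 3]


Look up each index in the dictionary:
  3 -> 'slow'
  2 -> 'code'
  0 -> 'hello'
  2 -> 'code'
  2 -> 'code'
  0 -> 'hello'
  3 -> 'slow'

Decoded: "slow code hello code code hello slow"


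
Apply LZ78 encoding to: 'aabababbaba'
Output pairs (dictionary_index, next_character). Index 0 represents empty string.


LZ78 encoding steps:
Dictionary: {0: ''}
Step 1: w='' (idx 0), next='a' -> output (0, 'a'), add 'a' as idx 1
Step 2: w='a' (idx 1), next='b' -> output (1, 'b'), add 'ab' as idx 2
Step 3: w='ab' (idx 2), next='a' -> output (2, 'a'), add 'aba' as idx 3
Step 4: w='' (idx 0), next='b' -> output (0, 'b'), add 'b' as idx 4
Step 5: w='b' (idx 4), next='a' -> output (4, 'a'), add 'ba' as idx 5
Step 6: w='ba' (idx 5), end of input -> output (5, '')


Encoded: [(0, 'a'), (1, 'b'), (2, 'a'), (0, 'b'), (4, 'a'), (5, '')]


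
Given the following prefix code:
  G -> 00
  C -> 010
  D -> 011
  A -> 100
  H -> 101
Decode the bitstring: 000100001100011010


Decoding step by step:
Bits 00 -> G
Bits 010 -> C
Bits 00 -> G
Bits 011 -> D
Bits 00 -> G
Bits 011 -> D
Bits 010 -> C


Decoded message: GCGDGDC


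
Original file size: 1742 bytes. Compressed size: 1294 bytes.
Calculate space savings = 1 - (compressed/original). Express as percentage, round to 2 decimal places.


ratio = compressed/original = 1294/1742 = 0.742824
savings = 1 - ratio = 1 - 0.742824 = 0.257176
as a percentage: 0.257176 * 100 = 25.72%

Space savings = 1 - 1294/1742 = 25.72%


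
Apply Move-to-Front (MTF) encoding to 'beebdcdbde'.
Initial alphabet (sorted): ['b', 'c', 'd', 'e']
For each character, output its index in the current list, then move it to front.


MTF encoding:
'b': index 0 in ['b', 'c', 'd', 'e'] -> ['b', 'c', 'd', 'e']
'e': index 3 in ['b', 'c', 'd', 'e'] -> ['e', 'b', 'c', 'd']
'e': index 0 in ['e', 'b', 'c', 'd'] -> ['e', 'b', 'c', 'd']
'b': index 1 in ['e', 'b', 'c', 'd'] -> ['b', 'e', 'c', 'd']
'd': index 3 in ['b', 'e', 'c', 'd'] -> ['d', 'b', 'e', 'c']
'c': index 3 in ['d', 'b', 'e', 'c'] -> ['c', 'd', 'b', 'e']
'd': index 1 in ['c', 'd', 'b', 'e'] -> ['d', 'c', 'b', 'e']
'b': index 2 in ['d', 'c', 'b', 'e'] -> ['b', 'd', 'c', 'e']
'd': index 1 in ['b', 'd', 'c', 'e'] -> ['d', 'b', 'c', 'e']
'e': index 3 in ['d', 'b', 'c', 'e'] -> ['e', 'd', 'b', 'c']


Output: [0, 3, 0, 1, 3, 3, 1, 2, 1, 3]


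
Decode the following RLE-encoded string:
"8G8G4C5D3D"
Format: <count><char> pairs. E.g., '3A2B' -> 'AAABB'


Expanding each <count><char> pair:
  8G -> 'GGGGGGGG'
  8G -> 'GGGGGGGG'
  4C -> 'CCCC'
  5D -> 'DDDDD'
  3D -> 'DDD'

Decoded = GGGGGGGGGGGGGGGGCCCCDDDDDDDD


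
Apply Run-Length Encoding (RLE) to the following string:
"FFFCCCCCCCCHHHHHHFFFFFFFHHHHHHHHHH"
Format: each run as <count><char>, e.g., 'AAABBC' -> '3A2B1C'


Scanning runs left to right:
  i=0: run of 'F' x 3 -> '3F'
  i=3: run of 'C' x 8 -> '8C'
  i=11: run of 'H' x 6 -> '6H'
  i=17: run of 'F' x 7 -> '7F'
  i=24: run of 'H' x 10 -> '10H'

RLE = 3F8C6H7F10H


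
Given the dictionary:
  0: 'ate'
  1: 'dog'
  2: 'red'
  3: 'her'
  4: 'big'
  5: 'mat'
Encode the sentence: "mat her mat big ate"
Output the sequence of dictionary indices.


Look up each word in the dictionary:
  'mat' -> 5
  'her' -> 3
  'mat' -> 5
  'big' -> 4
  'ate' -> 0

Encoded: [5, 3, 5, 4, 0]


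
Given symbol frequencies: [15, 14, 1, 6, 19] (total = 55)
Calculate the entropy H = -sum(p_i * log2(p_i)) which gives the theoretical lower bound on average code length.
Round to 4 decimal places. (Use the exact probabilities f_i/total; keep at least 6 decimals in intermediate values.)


Per-symbol terms -p_i * log2(p_i) with p_i = f_i/55:
  p = 15/55 = 0.272727: log2(p) = -1.874469, -p*log2(p) = 0.511219
  p = 14/55 = 0.254545: log2(p) = -1.974005, -p*log2(p) = 0.502474
  p = 1/55 = 0.018182: log2(p) = -5.781360, -p*log2(p) = 0.105116
  p = 6/55 = 0.109091: log2(p) = -3.196397, -p*log2(p) = 0.348698
  p = 19/55 = 0.345455: log2(p) = -1.533432, -p*log2(p) = 0.529731
H = 0.511219 + 0.502474 + 0.105116 + 0.348698 + 0.529731 = 1.997238

H = 1.9972 bits/symbol


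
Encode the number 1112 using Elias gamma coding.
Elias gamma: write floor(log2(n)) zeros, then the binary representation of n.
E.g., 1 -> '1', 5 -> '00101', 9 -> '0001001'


num_bits = floor(log2(1112)) + 1 = 11
leading_zeros = num_bits - 1 = 10
binary(1112) = 10001011000

Elias gamma(1112) = '0000000000' + '10001011000' = 000000000010001011000 (21 bits)


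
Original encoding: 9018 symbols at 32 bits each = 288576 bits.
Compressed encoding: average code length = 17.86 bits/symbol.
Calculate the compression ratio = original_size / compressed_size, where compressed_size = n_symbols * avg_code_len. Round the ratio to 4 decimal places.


original_size = n_symbols * orig_bits = 9018 * 32 = 288576 bits
compressed_size = n_symbols * avg_code_len = 9018 * 17.86 = 161061.48 bits
ratio = original_size / compressed_size = 288576 / 161061.48 = 1.7917

Compression ratio = 1.7917


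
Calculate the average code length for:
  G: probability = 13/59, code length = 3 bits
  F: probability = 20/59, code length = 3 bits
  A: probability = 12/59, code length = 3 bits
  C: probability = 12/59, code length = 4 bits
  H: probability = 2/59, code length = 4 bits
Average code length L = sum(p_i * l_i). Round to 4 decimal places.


Weighted contributions p_i * l_i:
  G: (13/59) * 3 = 39/59
  F: (20/59) * 3 = 60/59
  A: (12/59) * 3 = 36/59
  C: (12/59) * 4 = 48/59
  H: (2/59) * 4 = 8/59
Sum = (39 + 60 + 36 + 48 + 8)/59 = 191/59

L = 191/59 = 3.2373 bits/symbol


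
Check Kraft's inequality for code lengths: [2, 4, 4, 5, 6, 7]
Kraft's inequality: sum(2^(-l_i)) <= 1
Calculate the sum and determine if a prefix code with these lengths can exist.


Sum = 2^(-2) + 2^(-4) + 2^(-4) + 2^(-5) + 2^(-6) + 2^(-7)
    = 0.25 + 0.0625 + 0.0625 + 0.03125 + 0.015625 + 0.0078125
    = 55/128 = 0.4296875
Since 0.4296875 <= 1, Kraft's inequality IS satisfied.
A prefix code with these lengths CAN exist.

Kraft sum = 0.4296875. Satisfied.


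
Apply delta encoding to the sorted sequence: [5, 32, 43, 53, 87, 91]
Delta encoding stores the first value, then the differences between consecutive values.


First value: 5
Deltas:
  32 - 5 = 27
  43 - 32 = 11
  53 - 43 = 10
  87 - 53 = 34
  91 - 87 = 4


Delta encoded: [5, 27, 11, 10, 34, 4]


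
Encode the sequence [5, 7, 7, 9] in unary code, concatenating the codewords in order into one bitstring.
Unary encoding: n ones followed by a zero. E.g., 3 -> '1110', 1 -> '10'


Encode each number as n ones followed by a terminating 0:
  5 -> 111110 (6 bits)
  7 -> 11111110 (8 bits)
  7 -> 11111110 (8 bits)
  9 -> 1111111110 (10 bits)
Total length = 6 + 8 + 8 + 10 = 32 bits.

Unary([5, 7, 7, 9]) = 11111011111110111111101111111110 (32 bits)


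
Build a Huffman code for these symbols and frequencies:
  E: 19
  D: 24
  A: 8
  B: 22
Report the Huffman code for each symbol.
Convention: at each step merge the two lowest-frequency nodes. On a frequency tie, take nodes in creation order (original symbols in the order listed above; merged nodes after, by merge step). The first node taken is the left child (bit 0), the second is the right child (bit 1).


Huffman tree construction:
Step 1: Merge A(8) + E(19) = 27
Step 2: Merge B(22) + D(24) = 46
Step 3: Merge (A+E)(27) + (B+D)(46) = 73
Read each symbol's code off the tree from the root (left child = 0, right child = 1).

Codes:
  E: 01 (length 2)
  D: 11 (length 2)
  A: 00 (length 2)
  B: 10 (length 2)
Average code length: 146/73 = 2.0000 bits/symbol


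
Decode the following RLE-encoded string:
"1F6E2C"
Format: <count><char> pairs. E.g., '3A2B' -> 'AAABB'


Expanding each <count><char> pair:
  1F -> 'F'
  6E -> 'EEEEEE'
  2C -> 'CC'

Decoded = FEEEEEECC


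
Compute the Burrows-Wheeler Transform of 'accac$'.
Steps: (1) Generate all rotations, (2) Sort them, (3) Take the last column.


Rotations (sorted):
  0: $accac -> last char: c
  1: ac$acc -> last char: c
  2: accac$ -> last char: $
  3: c$acca -> last char: a
  4: cac$ac -> last char: c
  5: ccac$a -> last char: a


BWT = cc$aca


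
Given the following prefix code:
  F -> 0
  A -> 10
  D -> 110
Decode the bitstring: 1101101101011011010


Decoding step by step:
Bits 110 -> D
Bits 110 -> D
Bits 110 -> D
Bits 10 -> A
Bits 110 -> D
Bits 110 -> D
Bits 10 -> A


Decoded message: DDDADDA


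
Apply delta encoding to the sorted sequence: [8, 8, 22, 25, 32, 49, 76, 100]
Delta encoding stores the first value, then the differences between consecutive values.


First value: 8
Deltas:
  8 - 8 = 0
  22 - 8 = 14
  25 - 22 = 3
  32 - 25 = 7
  49 - 32 = 17
  76 - 49 = 27
  100 - 76 = 24


Delta encoded: [8, 0, 14, 3, 7, 17, 27, 24]


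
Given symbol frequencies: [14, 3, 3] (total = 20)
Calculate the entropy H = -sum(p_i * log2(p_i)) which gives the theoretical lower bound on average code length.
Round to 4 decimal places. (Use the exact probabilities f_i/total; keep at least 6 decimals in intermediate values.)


Per-symbol terms -p_i * log2(p_i) with p_i = f_i/20:
  p = 14/20 = 0.700000: log2(p) = -0.514573, -p*log2(p) = 0.360201
  p = 3/20 = 0.150000: log2(p) = -2.736966, -p*log2(p) = 0.410545
  p = 3/20 = 0.150000: log2(p) = -2.736966, -p*log2(p) = 0.410545
H = 0.360201 + 0.410545 + 0.410545 = 1.181291

H = 1.1813 bits/symbol


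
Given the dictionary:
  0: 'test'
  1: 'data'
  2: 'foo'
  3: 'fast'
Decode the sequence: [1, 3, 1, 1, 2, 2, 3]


Look up each index in the dictionary:
  1 -> 'data'
  3 -> 'fast'
  1 -> 'data'
  1 -> 'data'
  2 -> 'foo'
  2 -> 'foo'
  3 -> 'fast'

Decoded: "data fast data data foo foo fast"


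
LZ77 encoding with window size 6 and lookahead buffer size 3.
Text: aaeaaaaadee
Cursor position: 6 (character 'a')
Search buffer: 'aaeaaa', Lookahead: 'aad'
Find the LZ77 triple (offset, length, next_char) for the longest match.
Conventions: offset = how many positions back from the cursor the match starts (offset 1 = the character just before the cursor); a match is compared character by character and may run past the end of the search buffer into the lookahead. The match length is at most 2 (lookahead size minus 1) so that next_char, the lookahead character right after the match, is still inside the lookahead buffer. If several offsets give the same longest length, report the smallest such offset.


Try each offset into the search buffer:
  offset=1 (pos 5, char 'a'): match length 2
  offset=2 (pos 4, char 'a'): match length 2
  offset=3 (pos 3, char 'a'): match length 2
  offset=4 (pos 2, char 'e'): match length 0
  offset=5 (pos 1, char 'a'): match length 1
  offset=6 (pos 0, char 'a'): match length 2
Longest match has length 2, found at offsets 1, 2, 3, 6; take the smallest, offset 1.
next_char = character at position 6 + 2 = 8 -> 'd'

Best match: offset=1, length=2 (matching 'aa' starting at position 5)
LZ77 triple: (1, 2, 'd')


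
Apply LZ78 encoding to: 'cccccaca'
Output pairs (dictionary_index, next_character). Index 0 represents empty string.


LZ78 encoding steps:
Dictionary: {0: ''}
Step 1: w='' (idx 0), next='c' -> output (0, 'c'), add 'c' as idx 1
Step 2: w='c' (idx 1), next='c' -> output (1, 'c'), add 'cc' as idx 2
Step 3: w='cc' (idx 2), next='a' -> output (2, 'a'), add 'cca' as idx 3
Step 4: w='c' (idx 1), next='a' -> output (1, 'a'), add 'ca' as idx 4


Encoded: [(0, 'c'), (1, 'c'), (2, 'a'), (1, 'a')]


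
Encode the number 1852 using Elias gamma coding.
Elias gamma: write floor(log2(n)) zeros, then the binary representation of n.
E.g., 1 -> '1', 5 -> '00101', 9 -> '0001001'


num_bits = floor(log2(1852)) + 1 = 11
leading_zeros = num_bits - 1 = 10
binary(1852) = 11100111100

Elias gamma(1852) = '0000000000' + '11100111100' = 000000000011100111100 (21 bits)


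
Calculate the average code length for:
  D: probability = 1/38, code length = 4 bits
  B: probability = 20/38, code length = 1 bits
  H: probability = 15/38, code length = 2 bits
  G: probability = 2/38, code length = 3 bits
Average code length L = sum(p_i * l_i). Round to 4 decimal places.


Weighted contributions p_i * l_i:
  D: (1/38) * 4 = 4/38
  B: (20/38) * 1 = 20/38
  H: (15/38) * 2 = 30/38
  G: (2/38) * 3 = 6/38
Sum = (4 + 20 + 30 + 6)/38 = 60/38

L = 60/38 = 1.5789 bits/symbol


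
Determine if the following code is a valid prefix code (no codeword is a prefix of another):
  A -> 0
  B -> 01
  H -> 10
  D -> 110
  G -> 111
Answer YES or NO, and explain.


Checking each pair (does one codeword prefix another?):
  A='0' vs B='01': prefix -- VIOLATION

NO -- this is NOT a valid prefix code. A (0) is a prefix of B (01).


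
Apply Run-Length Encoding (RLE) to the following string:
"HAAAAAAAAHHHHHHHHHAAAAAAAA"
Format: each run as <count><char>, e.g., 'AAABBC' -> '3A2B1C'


Scanning runs left to right:
  i=0: run of 'H' x 1 -> '1H'
  i=1: run of 'A' x 8 -> '8A'
  i=9: run of 'H' x 9 -> '9H'
  i=18: run of 'A' x 8 -> '8A'

RLE = 1H8A9H8A


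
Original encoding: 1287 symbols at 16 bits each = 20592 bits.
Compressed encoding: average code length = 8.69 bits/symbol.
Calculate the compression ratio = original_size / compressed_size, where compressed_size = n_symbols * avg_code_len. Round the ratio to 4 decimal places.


original_size = n_symbols * orig_bits = 1287 * 16 = 20592 bits
compressed_size = n_symbols * avg_code_len = 1287 * 8.69 = 11184.03 bits
ratio = original_size / compressed_size = 20592 / 11184.03 = 1.8412

Compression ratio = 1.8412


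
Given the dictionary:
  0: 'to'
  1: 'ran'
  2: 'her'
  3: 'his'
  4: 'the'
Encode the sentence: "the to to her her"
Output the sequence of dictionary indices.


Look up each word in the dictionary:
  'the' -> 4
  'to' -> 0
  'to' -> 0
  'her' -> 2
  'her' -> 2

Encoded: [4, 0, 0, 2, 2]


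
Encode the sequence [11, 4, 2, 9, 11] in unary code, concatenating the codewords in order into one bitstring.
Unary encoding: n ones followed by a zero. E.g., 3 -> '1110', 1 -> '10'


Encode each number as n ones followed by a terminating 0:
  11 -> 111111111110 (12 bits)
  4 -> 11110 (5 bits)
  2 -> 110 (3 bits)
  9 -> 1111111110 (10 bits)
  11 -> 111111111110 (12 bits)
Total length = 12 + 5 + 3 + 10 + 12 = 42 bits.

Unary([11, 4, 2, 9, 11]) = 111111111110111101101111111110111111111110 (42 bits)


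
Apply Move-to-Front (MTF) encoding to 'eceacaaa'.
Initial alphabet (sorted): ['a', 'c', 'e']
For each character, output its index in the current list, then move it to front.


MTF encoding:
'e': index 2 in ['a', 'c', 'e'] -> ['e', 'a', 'c']
'c': index 2 in ['e', 'a', 'c'] -> ['c', 'e', 'a']
'e': index 1 in ['c', 'e', 'a'] -> ['e', 'c', 'a']
'a': index 2 in ['e', 'c', 'a'] -> ['a', 'e', 'c']
'c': index 2 in ['a', 'e', 'c'] -> ['c', 'a', 'e']
'a': index 1 in ['c', 'a', 'e'] -> ['a', 'c', 'e']
'a': index 0 in ['a', 'c', 'e'] -> ['a', 'c', 'e']
'a': index 0 in ['a', 'c', 'e'] -> ['a', 'c', 'e']


Output: [2, 2, 1, 2, 2, 1, 0, 0]


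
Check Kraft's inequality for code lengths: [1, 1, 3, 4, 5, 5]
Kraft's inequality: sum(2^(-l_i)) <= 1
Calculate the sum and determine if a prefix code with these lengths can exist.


Sum = 2^(-1) + 2^(-1) + 2^(-3) + 2^(-4) + 2^(-5) + 2^(-5)
    = 0.5 + 0.5 + 0.125 + 0.0625 + 0.03125 + 0.03125
    = 40/32 = 1.25
Since 1.25 > 1, Kraft's inequality is NOT satisfied.
A prefix code with these lengths CANNOT exist.

Kraft sum = 1.25. Not satisfied.


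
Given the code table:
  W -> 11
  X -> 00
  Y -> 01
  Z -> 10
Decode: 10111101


Decoding:
10 -> Z
11 -> W
11 -> W
01 -> Y


Result: ZWWY


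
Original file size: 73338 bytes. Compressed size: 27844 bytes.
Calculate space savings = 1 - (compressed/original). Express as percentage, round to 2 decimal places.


ratio = compressed/original = 27844/73338 = 0.379667
savings = 1 - ratio = 1 - 0.379667 = 0.620333
as a percentage: 0.620333 * 100 = 62.03%

Space savings = 1 - 27844/73338 = 62.03%


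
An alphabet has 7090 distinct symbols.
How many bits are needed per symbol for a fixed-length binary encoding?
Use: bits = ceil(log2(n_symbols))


log2(7090) = 12.7916
Bracket: 2^12 = 4096 < 7090 <= 2^13 = 8192
So ceil(log2(7090)) = 13

bits = ceil(log2(7090)) = ceil(12.7916) = 13 bits


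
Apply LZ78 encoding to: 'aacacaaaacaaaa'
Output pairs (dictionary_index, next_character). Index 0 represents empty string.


LZ78 encoding steps:
Dictionary: {0: ''}
Step 1: w='' (idx 0), next='a' -> output (0, 'a'), add 'a' as idx 1
Step 2: w='a' (idx 1), next='c' -> output (1, 'c'), add 'ac' as idx 2
Step 3: w='ac' (idx 2), next='a' -> output (2, 'a'), add 'aca' as idx 3
Step 4: w='a' (idx 1), next='a' -> output (1, 'a'), add 'aa' as idx 4
Step 5: w='aca' (idx 3), next='a' -> output (3, 'a'), add 'acaa' as idx 5
Step 6: w='aa' (idx 4), end of input -> output (4, '')


Encoded: [(0, 'a'), (1, 'c'), (2, 'a'), (1, 'a'), (3, 'a'), (4, '')]


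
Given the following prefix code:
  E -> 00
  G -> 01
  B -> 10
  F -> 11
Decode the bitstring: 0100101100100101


Decoding step by step:
Bits 01 -> G
Bits 00 -> E
Bits 10 -> B
Bits 11 -> F
Bits 00 -> E
Bits 10 -> B
Bits 01 -> G
Bits 01 -> G


Decoded message: GEBFEBGG


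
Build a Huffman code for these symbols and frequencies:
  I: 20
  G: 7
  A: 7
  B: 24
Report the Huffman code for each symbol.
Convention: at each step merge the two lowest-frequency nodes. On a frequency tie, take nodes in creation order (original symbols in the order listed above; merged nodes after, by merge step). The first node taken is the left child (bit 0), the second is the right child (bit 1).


Huffman tree construction:
Step 1: Merge G(7) + A(7) = 14
Step 2: Merge (G+A)(14) + I(20) = 34
Step 3: Merge B(24) + ((G+A)+I)(34) = 58
Read each symbol's code off the tree from the root (left child = 0, right child = 1).

Codes:
  I: 11 (length 2)
  G: 100 (length 3)
  A: 101 (length 3)
  B: 0 (length 1)
Average code length: 106/58 = 1.8276 bits/symbol


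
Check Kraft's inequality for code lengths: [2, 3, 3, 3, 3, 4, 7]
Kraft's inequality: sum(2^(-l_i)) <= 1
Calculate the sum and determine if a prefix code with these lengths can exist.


Sum = 2^(-2) + 2^(-3) + 2^(-3) + 2^(-3) + 2^(-3) + 2^(-4) + 2^(-7)
    = 0.25 + 0.125 + 0.125 + 0.125 + 0.125 + 0.0625 + 0.0078125
    = 105/128 = 0.8203125
Since 0.8203125 <= 1, Kraft's inequality IS satisfied.
A prefix code with these lengths CAN exist.

Kraft sum = 0.8203125. Satisfied.


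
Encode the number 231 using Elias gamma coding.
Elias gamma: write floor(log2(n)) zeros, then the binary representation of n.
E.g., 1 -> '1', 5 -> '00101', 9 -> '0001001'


num_bits = floor(log2(231)) + 1 = 8
leading_zeros = num_bits - 1 = 7
binary(231) = 11100111

Elias gamma(231) = '0000000' + '11100111' = 000000011100111 (15 bits)


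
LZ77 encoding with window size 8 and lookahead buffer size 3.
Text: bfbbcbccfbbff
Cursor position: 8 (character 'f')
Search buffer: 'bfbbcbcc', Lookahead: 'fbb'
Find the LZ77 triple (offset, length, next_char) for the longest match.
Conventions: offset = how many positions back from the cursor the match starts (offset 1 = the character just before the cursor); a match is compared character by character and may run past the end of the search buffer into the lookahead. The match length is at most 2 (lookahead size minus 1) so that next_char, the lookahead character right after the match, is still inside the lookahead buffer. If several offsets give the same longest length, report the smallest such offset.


Try each offset into the search buffer:
  offset=1 (pos 7, char 'c'): match length 0
  offset=2 (pos 6, char 'c'): match length 0
  offset=3 (pos 5, char 'b'): match length 0
  offset=4 (pos 4, char 'c'): match length 0
  offset=5 (pos 3, char 'b'): match length 0
  offset=6 (pos 2, char 'b'): match length 0
  offset=7 (pos 1, char 'f'): match length 2
  offset=8 (pos 0, char 'b'): match length 0
Longest match has length 2 at offset 7.
next_char = character at position 8 + 2 = 10 -> 'b'

Best match: offset=7, length=2 (matching 'fb' starting at position 1)
LZ77 triple: (7, 2, 'b')


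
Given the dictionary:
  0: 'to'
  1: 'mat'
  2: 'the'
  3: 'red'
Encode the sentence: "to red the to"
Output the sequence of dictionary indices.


Look up each word in the dictionary:
  'to' -> 0
  'red' -> 3
  'the' -> 2
  'to' -> 0

Encoded: [0, 3, 2, 0]


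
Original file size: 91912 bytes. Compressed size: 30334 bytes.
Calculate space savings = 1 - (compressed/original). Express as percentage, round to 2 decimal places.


ratio = compressed/original = 30334/91912 = 0.330033
savings = 1 - ratio = 1 - 0.330033 = 0.669967
as a percentage: 0.669967 * 100 = 67.0%

Space savings = 1 - 30334/91912 = 67.0%


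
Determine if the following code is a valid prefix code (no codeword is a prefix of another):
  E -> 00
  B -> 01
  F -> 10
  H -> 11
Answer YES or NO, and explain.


Checking each pair (does one codeword prefix another?):
  E='00' vs B='01': no prefix
  E='00' vs F='10': no prefix
  E='00' vs H='11': no prefix
  B='01' vs E='00': no prefix
  B='01' vs F='10': no prefix
  B='01' vs H='11': no prefix
  F='10' vs E='00': no prefix
  F='10' vs B='01': no prefix
  F='10' vs H='11': no prefix
  H='11' vs E='00': no prefix
  H='11' vs B='01': no prefix
  H='11' vs F='10': no prefix
No violation found over all pairs.

YES -- this is a valid prefix code. No codeword is a prefix of any other codeword.


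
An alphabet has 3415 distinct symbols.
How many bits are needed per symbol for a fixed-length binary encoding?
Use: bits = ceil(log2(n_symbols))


log2(3415) = 11.7377
Bracket: 2^11 = 2048 < 3415 <= 2^12 = 4096
So ceil(log2(3415)) = 12

bits = ceil(log2(3415)) = ceil(11.7377) = 12 bits


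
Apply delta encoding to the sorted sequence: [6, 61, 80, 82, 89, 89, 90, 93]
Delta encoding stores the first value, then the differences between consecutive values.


First value: 6
Deltas:
  61 - 6 = 55
  80 - 61 = 19
  82 - 80 = 2
  89 - 82 = 7
  89 - 89 = 0
  90 - 89 = 1
  93 - 90 = 3


Delta encoded: [6, 55, 19, 2, 7, 0, 1, 3]


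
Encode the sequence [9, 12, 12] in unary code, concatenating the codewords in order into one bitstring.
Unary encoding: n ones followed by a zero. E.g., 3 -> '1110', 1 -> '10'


Encode each number as n ones followed by a terminating 0:
  9 -> 1111111110 (10 bits)
  12 -> 1111111111110 (13 bits)
  12 -> 1111111111110 (13 bits)
Total length = 10 + 13 + 13 = 36 bits.

Unary([9, 12, 12]) = 111111111011111111111101111111111110 (36 bits)


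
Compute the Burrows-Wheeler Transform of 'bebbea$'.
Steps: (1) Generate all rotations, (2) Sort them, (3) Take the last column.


Rotations (sorted):
  0: $bebbea -> last char: a
  1: a$bebbe -> last char: e
  2: bbea$be -> last char: e
  3: bea$beb -> last char: b
  4: bebbea$ -> last char: $
  5: ea$bebb -> last char: b
  6: ebbea$b -> last char: b


BWT = aeeb$bb


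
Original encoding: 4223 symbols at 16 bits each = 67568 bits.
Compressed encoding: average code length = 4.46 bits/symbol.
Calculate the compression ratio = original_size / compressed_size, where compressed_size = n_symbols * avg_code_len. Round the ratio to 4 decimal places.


original_size = n_symbols * orig_bits = 4223 * 16 = 67568 bits
compressed_size = n_symbols * avg_code_len = 4223 * 4.46 = 18834.58 bits
ratio = original_size / compressed_size = 67568 / 18834.58 = 3.5874

Compression ratio = 3.5874


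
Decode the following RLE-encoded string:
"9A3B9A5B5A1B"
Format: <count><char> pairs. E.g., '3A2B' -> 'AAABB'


Expanding each <count><char> pair:
  9A -> 'AAAAAAAAA'
  3B -> 'BBB'
  9A -> 'AAAAAAAAA'
  5B -> 'BBBBB'
  5A -> 'AAAAA'
  1B -> 'B'

Decoded = AAAAAAAAABBBAAAAAAAAABBBBBAAAAAB


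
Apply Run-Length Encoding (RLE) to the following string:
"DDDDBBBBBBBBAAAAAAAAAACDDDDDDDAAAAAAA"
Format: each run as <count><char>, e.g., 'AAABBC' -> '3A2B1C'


Scanning runs left to right:
  i=0: run of 'D' x 4 -> '4D'
  i=4: run of 'B' x 8 -> '8B'
  i=12: run of 'A' x 10 -> '10A'
  i=22: run of 'C' x 1 -> '1C'
  i=23: run of 'D' x 7 -> '7D'
  i=30: run of 'A' x 7 -> '7A'

RLE = 4D8B10A1C7D7A


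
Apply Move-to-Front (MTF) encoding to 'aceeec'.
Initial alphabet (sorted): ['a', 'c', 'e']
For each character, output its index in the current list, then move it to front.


MTF encoding:
'a': index 0 in ['a', 'c', 'e'] -> ['a', 'c', 'e']
'c': index 1 in ['a', 'c', 'e'] -> ['c', 'a', 'e']
'e': index 2 in ['c', 'a', 'e'] -> ['e', 'c', 'a']
'e': index 0 in ['e', 'c', 'a'] -> ['e', 'c', 'a']
'e': index 0 in ['e', 'c', 'a'] -> ['e', 'c', 'a']
'c': index 1 in ['e', 'c', 'a'] -> ['c', 'e', 'a']


Output: [0, 1, 2, 0, 0, 1]


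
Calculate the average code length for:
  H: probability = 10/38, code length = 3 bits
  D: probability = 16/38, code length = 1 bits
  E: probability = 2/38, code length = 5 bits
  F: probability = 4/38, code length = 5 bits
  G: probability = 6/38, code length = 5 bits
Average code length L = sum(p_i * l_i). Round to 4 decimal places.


Weighted contributions p_i * l_i:
  H: (10/38) * 3 = 30/38
  D: (16/38) * 1 = 16/38
  E: (2/38) * 5 = 10/38
  F: (4/38) * 5 = 20/38
  G: (6/38) * 5 = 30/38
Sum = (30 + 16 + 10 + 20 + 30)/38 = 106/38

L = 106/38 = 2.7895 bits/symbol


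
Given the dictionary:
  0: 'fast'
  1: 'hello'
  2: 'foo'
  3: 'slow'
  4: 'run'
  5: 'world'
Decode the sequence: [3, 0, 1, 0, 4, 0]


Look up each index in the dictionary:
  3 -> 'slow'
  0 -> 'fast'
  1 -> 'hello'
  0 -> 'fast'
  4 -> 'run'
  0 -> 'fast'

Decoded: "slow fast hello fast run fast"


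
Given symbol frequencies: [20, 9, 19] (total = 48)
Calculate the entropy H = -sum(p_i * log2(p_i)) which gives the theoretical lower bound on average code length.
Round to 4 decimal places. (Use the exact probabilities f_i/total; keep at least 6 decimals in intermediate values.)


Per-symbol terms -p_i * log2(p_i) with p_i = f_i/48:
  p = 20/48 = 0.416667: log2(p) = -1.263034, -p*log2(p) = 0.526264
  p = 9/48 = 0.187500: log2(p) = -2.415037, -p*log2(p) = 0.452820
  p = 19/48 = 0.395833: log2(p) = -1.337035, -p*log2(p) = 0.529243
H = 0.526264 + 0.452820 + 0.529243 = 1.508327

H = 1.5083 bits/symbol


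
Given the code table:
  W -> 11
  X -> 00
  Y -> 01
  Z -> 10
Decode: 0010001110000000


Decoding:
00 -> X
10 -> Z
00 -> X
11 -> W
10 -> Z
00 -> X
00 -> X
00 -> X


Result: XZXWZXXX


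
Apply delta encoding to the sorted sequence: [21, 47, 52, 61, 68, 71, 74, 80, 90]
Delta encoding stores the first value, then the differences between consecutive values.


First value: 21
Deltas:
  47 - 21 = 26
  52 - 47 = 5
  61 - 52 = 9
  68 - 61 = 7
  71 - 68 = 3
  74 - 71 = 3
  80 - 74 = 6
  90 - 80 = 10


Delta encoded: [21, 26, 5, 9, 7, 3, 3, 6, 10]


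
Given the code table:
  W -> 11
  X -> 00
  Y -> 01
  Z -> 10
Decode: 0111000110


Decoding:
01 -> Y
11 -> W
00 -> X
01 -> Y
10 -> Z


Result: YWXYZ


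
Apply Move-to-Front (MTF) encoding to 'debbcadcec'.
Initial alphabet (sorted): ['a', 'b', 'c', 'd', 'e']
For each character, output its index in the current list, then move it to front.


MTF encoding:
'd': index 3 in ['a', 'b', 'c', 'd', 'e'] -> ['d', 'a', 'b', 'c', 'e']
'e': index 4 in ['d', 'a', 'b', 'c', 'e'] -> ['e', 'd', 'a', 'b', 'c']
'b': index 3 in ['e', 'd', 'a', 'b', 'c'] -> ['b', 'e', 'd', 'a', 'c']
'b': index 0 in ['b', 'e', 'd', 'a', 'c'] -> ['b', 'e', 'd', 'a', 'c']
'c': index 4 in ['b', 'e', 'd', 'a', 'c'] -> ['c', 'b', 'e', 'd', 'a']
'a': index 4 in ['c', 'b', 'e', 'd', 'a'] -> ['a', 'c', 'b', 'e', 'd']
'd': index 4 in ['a', 'c', 'b', 'e', 'd'] -> ['d', 'a', 'c', 'b', 'e']
'c': index 2 in ['d', 'a', 'c', 'b', 'e'] -> ['c', 'd', 'a', 'b', 'e']
'e': index 4 in ['c', 'd', 'a', 'b', 'e'] -> ['e', 'c', 'd', 'a', 'b']
'c': index 1 in ['e', 'c', 'd', 'a', 'b'] -> ['c', 'e', 'd', 'a', 'b']


Output: [3, 4, 3, 0, 4, 4, 4, 2, 4, 1]


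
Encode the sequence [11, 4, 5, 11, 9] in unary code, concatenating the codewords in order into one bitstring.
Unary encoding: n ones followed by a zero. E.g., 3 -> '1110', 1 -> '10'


Encode each number as n ones followed by a terminating 0:
  11 -> 111111111110 (12 bits)
  4 -> 11110 (5 bits)
  5 -> 111110 (6 bits)
  11 -> 111111111110 (12 bits)
  9 -> 1111111110 (10 bits)
Total length = 12 + 5 + 6 + 12 + 10 = 45 bits.

Unary([11, 4, 5, 11, 9]) = 111111111110111101111101111111111101111111110 (45 bits)


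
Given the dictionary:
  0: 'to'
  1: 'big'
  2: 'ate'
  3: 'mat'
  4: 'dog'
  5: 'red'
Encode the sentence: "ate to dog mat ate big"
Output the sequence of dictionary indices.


Look up each word in the dictionary:
  'ate' -> 2
  'to' -> 0
  'dog' -> 4
  'mat' -> 3
  'ate' -> 2
  'big' -> 1

Encoded: [2, 0, 4, 3, 2, 1]


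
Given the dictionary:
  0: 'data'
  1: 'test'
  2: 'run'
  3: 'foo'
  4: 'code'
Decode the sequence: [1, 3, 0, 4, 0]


Look up each index in the dictionary:
  1 -> 'test'
  3 -> 'foo'
  0 -> 'data'
  4 -> 'code'
  0 -> 'data'

Decoded: "test foo data code data"


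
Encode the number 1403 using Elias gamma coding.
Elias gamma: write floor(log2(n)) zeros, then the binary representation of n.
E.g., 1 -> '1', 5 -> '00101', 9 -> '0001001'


num_bits = floor(log2(1403)) + 1 = 11
leading_zeros = num_bits - 1 = 10
binary(1403) = 10101111011

Elias gamma(1403) = '0000000000' + '10101111011' = 000000000010101111011 (21 bits)


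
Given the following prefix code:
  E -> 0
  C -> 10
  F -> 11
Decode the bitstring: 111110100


Decoding step by step:
Bits 11 -> F
Bits 11 -> F
Bits 10 -> C
Bits 10 -> C
Bits 0 -> E


Decoded message: FFCCE


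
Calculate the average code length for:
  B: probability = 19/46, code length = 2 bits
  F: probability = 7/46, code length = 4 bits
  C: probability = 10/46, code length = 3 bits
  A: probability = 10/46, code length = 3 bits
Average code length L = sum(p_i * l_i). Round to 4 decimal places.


Weighted contributions p_i * l_i:
  B: (19/46) * 2 = 38/46
  F: (7/46) * 4 = 28/46
  C: (10/46) * 3 = 30/46
  A: (10/46) * 3 = 30/46
Sum = (38 + 28 + 30 + 30)/46 = 126/46

L = 126/46 = 2.7391 bits/symbol


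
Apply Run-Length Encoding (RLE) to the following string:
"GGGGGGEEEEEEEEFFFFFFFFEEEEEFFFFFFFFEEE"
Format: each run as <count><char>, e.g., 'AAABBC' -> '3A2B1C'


Scanning runs left to right:
  i=0: run of 'G' x 6 -> '6G'
  i=6: run of 'E' x 8 -> '8E'
  i=14: run of 'F' x 8 -> '8F'
  i=22: run of 'E' x 5 -> '5E'
  i=27: run of 'F' x 8 -> '8F'
  i=35: run of 'E' x 3 -> '3E'

RLE = 6G8E8F5E8F3E


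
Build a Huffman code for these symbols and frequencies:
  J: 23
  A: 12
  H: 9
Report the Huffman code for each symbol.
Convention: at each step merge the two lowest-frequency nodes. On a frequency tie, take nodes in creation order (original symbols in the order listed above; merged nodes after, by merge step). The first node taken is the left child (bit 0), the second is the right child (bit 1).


Huffman tree construction:
Step 1: Merge H(9) + A(12) = 21
Step 2: Merge (H+A)(21) + J(23) = 44
Read each symbol's code off the tree from the root (left child = 0, right child = 1).

Codes:
  J: 1 (length 1)
  A: 01 (length 2)
  H: 00 (length 2)
Average code length: 65/44 = 1.4773 bits/symbol


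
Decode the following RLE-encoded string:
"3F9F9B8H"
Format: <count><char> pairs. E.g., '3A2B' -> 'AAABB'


Expanding each <count><char> pair:
  3F -> 'FFF'
  9F -> 'FFFFFFFFF'
  9B -> 'BBBBBBBBB'
  8H -> 'HHHHHHHH'

Decoded = FFFFFFFFFFFFBBBBBBBBBHHHHHHHH


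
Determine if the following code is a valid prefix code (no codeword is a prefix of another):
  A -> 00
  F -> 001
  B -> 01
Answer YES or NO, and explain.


Checking each pair (does one codeword prefix another?):
  A='00' vs F='001': prefix -- VIOLATION

NO -- this is NOT a valid prefix code. A (00) is a prefix of F (001).


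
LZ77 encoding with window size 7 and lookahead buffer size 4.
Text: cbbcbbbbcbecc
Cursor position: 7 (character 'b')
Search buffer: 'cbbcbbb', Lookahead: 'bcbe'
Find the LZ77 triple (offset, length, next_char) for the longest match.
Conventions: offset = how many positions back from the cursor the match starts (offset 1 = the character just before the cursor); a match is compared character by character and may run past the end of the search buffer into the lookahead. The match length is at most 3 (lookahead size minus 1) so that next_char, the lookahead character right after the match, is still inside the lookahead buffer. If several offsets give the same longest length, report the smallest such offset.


Try each offset into the search buffer:
  offset=1 (pos 6, char 'b'): match length 1
  offset=2 (pos 5, char 'b'): match length 1
  offset=3 (pos 4, char 'b'): match length 1
  offset=4 (pos 3, char 'c'): match length 0
  offset=5 (pos 2, char 'b'): match length 3
  offset=6 (pos 1, char 'b'): match length 1
  offset=7 (pos 0, char 'c'): match length 0
Longest match has length 3 at offset 5.
next_char = character at position 7 + 3 = 10 -> 'e'

Best match: offset=5, length=3 (matching 'bcb' starting at position 2)
LZ77 triple: (5, 3, 'e')


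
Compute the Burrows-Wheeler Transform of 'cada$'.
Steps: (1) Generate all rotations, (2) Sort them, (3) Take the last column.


Rotations (sorted):
  0: $cada -> last char: a
  1: a$cad -> last char: d
  2: ada$c -> last char: c
  3: cada$ -> last char: $
  4: da$ca -> last char: a


BWT = adc$a


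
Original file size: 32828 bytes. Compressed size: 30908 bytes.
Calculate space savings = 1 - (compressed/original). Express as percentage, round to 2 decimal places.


ratio = compressed/original = 30908/32828 = 0.941513
savings = 1 - ratio = 1 - 0.941513 = 0.058487
as a percentage: 0.058487 * 100 = 5.85%

Space savings = 1 - 30908/32828 = 5.85%


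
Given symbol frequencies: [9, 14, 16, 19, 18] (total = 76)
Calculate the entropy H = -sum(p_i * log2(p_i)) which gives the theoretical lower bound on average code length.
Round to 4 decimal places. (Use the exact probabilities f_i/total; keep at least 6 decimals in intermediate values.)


Per-symbol terms -p_i * log2(p_i) with p_i = f_i/76:
  p = 9/76 = 0.118421: log2(p) = -3.078003, -p*log2(p) = 0.364500
  p = 14/76 = 0.184211: log2(p) = -2.440573, -p*log2(p) = 0.449579
  p = 16/76 = 0.210526: log2(p) = -2.247928, -p*log2(p) = 0.473248
  p = 19/76 = 0.250000: log2(p) = -2.000000, -p*log2(p) = 0.500000
  p = 18/76 = 0.236842: log2(p) = -2.078003, -p*log2(p) = 0.492158
H = 0.364500 + 0.449579 + 0.473248 + 0.500000 + 0.492158 = 2.279485

H = 2.2795 bits/symbol


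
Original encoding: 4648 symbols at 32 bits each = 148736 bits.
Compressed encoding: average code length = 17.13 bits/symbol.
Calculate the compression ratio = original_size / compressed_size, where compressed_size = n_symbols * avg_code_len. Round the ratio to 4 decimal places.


original_size = n_symbols * orig_bits = 4648 * 32 = 148736 bits
compressed_size = n_symbols * avg_code_len = 4648 * 17.13 = 79620.24 bits
ratio = original_size / compressed_size = 148736 / 79620.24 = 1.8681

Compression ratio = 1.8681


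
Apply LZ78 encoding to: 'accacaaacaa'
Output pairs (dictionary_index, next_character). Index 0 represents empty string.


LZ78 encoding steps:
Dictionary: {0: ''}
Step 1: w='' (idx 0), next='a' -> output (0, 'a'), add 'a' as idx 1
Step 2: w='' (idx 0), next='c' -> output (0, 'c'), add 'c' as idx 2
Step 3: w='c' (idx 2), next='a' -> output (2, 'a'), add 'ca' as idx 3
Step 4: w='ca' (idx 3), next='a' -> output (3, 'a'), add 'caa' as idx 4
Step 5: w='a' (idx 1), next='c' -> output (1, 'c'), add 'ac' as idx 5
Step 6: w='a' (idx 1), next='a' -> output (1, 'a'), add 'aa' as idx 6


Encoded: [(0, 'a'), (0, 'c'), (2, 'a'), (3, 'a'), (1, 'c'), (1, 'a')]


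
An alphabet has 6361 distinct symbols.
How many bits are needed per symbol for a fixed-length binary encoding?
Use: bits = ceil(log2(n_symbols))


log2(6361) = 12.635
Bracket: 2^12 = 4096 < 6361 <= 2^13 = 8192
So ceil(log2(6361)) = 13

bits = ceil(log2(6361)) = ceil(12.635) = 13 bits


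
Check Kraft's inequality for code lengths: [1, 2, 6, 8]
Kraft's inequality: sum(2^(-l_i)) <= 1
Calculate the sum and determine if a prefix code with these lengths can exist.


Sum = 2^(-1) + 2^(-2) + 2^(-6) + 2^(-8)
    = 0.5 + 0.25 + 0.015625 + 0.00390625
    = 197/256 = 0.76953125
Since 0.76953125 <= 1, Kraft's inequality IS satisfied.
A prefix code with these lengths CAN exist.

Kraft sum = 0.76953125. Satisfied.


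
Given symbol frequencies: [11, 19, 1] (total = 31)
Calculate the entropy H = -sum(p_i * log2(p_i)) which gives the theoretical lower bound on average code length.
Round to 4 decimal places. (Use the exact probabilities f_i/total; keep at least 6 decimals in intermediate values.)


Per-symbol terms -p_i * log2(p_i) with p_i = f_i/31:
  p = 11/31 = 0.354839: log2(p) = -1.494765, -p*log2(p) = 0.530400
  p = 19/31 = 0.612903: log2(p) = -0.706269, -p*log2(p) = 0.432874
  p = 1/31 = 0.032258: log2(p) = -4.954196, -p*log2(p) = 0.159813
H = 0.530400 + 0.432874 + 0.159813 = 1.123087

H = 1.1231 bits/symbol
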